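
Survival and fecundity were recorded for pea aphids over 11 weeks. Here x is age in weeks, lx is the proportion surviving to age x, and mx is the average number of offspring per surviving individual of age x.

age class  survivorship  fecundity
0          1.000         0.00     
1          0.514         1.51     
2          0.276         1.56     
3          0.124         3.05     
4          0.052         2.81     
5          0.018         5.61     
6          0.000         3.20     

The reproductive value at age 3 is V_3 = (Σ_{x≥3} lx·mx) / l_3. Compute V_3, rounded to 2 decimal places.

5.04

lx·mx for x ≥ 3: 0.3782, 0.14612, 0.10098, 0 → sum = 0.6253
V_3 = 0.6253 / l_3 = 0.6253 / 0.124 = 5.042742… → 5.04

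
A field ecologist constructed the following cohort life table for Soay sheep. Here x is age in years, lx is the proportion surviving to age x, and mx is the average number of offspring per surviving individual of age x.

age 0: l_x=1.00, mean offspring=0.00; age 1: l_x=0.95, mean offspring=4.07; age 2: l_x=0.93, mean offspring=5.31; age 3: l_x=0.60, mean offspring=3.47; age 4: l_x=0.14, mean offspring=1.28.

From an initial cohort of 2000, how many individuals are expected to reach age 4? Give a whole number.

Expected survivors = N0 · l_4 = 2000 × 0.14 = 280 → 280

280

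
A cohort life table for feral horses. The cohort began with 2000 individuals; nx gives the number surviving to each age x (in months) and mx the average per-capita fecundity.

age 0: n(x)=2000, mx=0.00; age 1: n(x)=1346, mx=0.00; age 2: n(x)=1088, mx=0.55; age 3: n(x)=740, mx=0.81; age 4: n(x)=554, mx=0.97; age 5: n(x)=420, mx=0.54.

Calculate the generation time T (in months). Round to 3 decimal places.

3.200

lx = nx/n0 = nx/2000: 1, 0.673, 0.544, 0.37, 0.277, 0.21
lx·mx: 0, 0, 0.2992, 0.2997, 0.26869, 0.1134 → R0 = 0.98099
x·lx·mx: 0, 0, 0.5984, 0.8991, 1.07476, 0.567 → Σ = 3.13926
T = 3.13926 / 0.98099 = 3.200094… → 3.200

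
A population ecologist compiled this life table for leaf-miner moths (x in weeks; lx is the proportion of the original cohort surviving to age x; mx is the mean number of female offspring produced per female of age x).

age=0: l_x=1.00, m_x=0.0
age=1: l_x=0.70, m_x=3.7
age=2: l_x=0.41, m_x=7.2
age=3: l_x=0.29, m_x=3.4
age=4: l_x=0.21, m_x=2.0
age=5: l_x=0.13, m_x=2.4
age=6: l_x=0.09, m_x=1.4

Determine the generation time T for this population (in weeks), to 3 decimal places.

lx·mx: 0, 2.59, 2.952, 0.986, 0.42, 0.312, 0.126 → R0 = 7.386
x·lx·mx: 0, 2.59, 5.904, 2.958, 1.68, 1.56, 0.756 → Σ = 15.448
T = 15.448 / 7.386 = 2.091525… → 2.092

2.092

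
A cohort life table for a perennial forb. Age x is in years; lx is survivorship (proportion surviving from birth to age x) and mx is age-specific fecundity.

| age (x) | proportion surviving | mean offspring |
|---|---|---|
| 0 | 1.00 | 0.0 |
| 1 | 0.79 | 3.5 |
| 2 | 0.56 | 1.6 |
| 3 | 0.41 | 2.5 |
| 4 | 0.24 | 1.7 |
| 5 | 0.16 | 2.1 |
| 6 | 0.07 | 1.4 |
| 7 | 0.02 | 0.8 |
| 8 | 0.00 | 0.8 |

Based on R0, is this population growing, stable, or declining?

R0 = Σ lx·mx = 0 + 2.765 + 0.896 + 1.025 + 0.408 + 0.336 + 0.098 + 0.016 + 0 = 5.544
R0 > 1, so the population is growing.

growing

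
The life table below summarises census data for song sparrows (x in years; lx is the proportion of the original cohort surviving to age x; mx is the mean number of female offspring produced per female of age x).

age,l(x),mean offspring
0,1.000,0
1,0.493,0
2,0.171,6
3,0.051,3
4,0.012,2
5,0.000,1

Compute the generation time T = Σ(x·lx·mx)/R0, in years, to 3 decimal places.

2.167

lx·mx: 0, 0, 1.026, 0.153, 0.024, 0 → R0 = 1.203
x·lx·mx: 0, 0, 2.052, 0.459, 0.096, 0 → Σ = 2.607
T = 2.607 / 1.203 = 2.167082… → 2.167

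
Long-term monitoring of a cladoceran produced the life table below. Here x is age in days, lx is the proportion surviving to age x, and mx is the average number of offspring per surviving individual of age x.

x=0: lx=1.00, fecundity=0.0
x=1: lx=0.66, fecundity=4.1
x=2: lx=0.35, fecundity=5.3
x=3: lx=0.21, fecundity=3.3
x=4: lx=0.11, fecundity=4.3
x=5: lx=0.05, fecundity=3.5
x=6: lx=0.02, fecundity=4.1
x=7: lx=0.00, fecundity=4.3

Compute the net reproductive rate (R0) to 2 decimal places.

lx·mx by age: 0, 2.706, 1.855, 0.693, 0.473, 0.175, 0.082, 0
R0 = Σ lx·mx = 5.984 → 5.98

5.98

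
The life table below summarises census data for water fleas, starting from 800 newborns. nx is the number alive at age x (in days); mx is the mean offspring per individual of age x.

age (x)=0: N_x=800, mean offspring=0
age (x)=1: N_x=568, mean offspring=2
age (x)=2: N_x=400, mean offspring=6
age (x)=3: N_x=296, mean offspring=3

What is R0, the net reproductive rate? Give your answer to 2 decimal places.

lx = nx/n0 = nx/800: 1, 0.71, 0.5, 0.37
lx·mx by age: 0, 1.42, 3, 1.11
R0 = Σ lx·mx = 5.53 → 5.53

5.53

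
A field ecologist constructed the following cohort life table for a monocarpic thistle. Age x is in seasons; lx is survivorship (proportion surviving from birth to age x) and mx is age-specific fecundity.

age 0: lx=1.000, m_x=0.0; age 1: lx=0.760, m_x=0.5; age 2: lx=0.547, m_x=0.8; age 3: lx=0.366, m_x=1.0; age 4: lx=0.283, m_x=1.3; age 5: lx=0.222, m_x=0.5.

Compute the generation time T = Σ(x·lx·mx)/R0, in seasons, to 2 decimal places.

2.63

lx·mx: 0, 0.38, 0.4376, 0.366, 0.3679, 0.111 → R0 = 1.6625
x·lx·mx: 0, 0.38, 0.8752, 1.098, 1.4716, 0.555 → Σ = 4.3798
T = 4.3798 / 1.6625 = 2.634466… → 2.63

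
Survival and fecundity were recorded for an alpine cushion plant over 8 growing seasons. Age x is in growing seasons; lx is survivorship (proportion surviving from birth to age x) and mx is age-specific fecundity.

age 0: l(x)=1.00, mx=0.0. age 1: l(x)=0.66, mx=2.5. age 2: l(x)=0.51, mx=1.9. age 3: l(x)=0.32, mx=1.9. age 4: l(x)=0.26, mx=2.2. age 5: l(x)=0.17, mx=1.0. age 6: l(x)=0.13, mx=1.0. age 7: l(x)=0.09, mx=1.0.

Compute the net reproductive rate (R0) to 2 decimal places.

4.19

lx·mx by age: 0, 1.65, 0.969, 0.608, 0.572, 0.17, 0.13, 0.09
R0 = Σ lx·mx = 4.189 → 4.19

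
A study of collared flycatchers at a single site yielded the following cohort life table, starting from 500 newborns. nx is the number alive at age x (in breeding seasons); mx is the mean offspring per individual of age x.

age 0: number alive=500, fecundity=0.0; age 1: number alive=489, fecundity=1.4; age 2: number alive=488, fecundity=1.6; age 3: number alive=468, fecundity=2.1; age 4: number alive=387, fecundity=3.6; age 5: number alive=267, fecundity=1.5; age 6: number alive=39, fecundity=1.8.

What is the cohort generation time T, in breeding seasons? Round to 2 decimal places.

lx = nx/n0 = nx/500: 1, 0.978, 0.976, 0.936, 0.774, 0.534, 0.078
lx·mx: 0, 1.3692, 1.5616, 1.9656, 2.7864, 0.801, 0.1404 → R0 = 8.6242
x·lx·mx: 0, 1.3692, 3.1232, 5.8968, 11.1456, 4.005, 0.8424 → Σ = 26.3822
T = 26.3822 / 8.6242 = 3.05909… → 3.06

3.06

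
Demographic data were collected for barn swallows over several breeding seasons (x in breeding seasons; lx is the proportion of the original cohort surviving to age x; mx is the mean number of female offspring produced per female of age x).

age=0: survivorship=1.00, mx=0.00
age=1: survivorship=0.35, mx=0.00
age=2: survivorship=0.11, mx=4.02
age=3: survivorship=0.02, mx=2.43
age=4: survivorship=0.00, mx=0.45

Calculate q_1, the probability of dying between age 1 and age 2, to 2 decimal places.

0.69

q_1 = (l_1 − l_2) / l_1 = (0.35 − 0.11) / 0.35
     = 0.24 / 0.35 = 0.685714… → 0.69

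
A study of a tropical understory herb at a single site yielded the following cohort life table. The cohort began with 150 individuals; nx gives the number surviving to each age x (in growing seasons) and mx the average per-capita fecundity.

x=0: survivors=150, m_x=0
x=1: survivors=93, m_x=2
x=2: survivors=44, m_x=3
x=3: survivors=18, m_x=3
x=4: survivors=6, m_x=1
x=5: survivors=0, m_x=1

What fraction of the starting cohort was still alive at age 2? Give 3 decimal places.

0.293

l_2 = n_2/n_0 = 44/150 = 0.293333… → 0.293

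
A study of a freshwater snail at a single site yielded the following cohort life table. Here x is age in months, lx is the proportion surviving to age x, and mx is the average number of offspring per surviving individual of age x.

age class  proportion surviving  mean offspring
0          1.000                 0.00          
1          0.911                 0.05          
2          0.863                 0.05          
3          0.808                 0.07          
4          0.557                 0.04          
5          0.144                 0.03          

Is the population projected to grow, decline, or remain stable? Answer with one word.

R0 = Σ lx·mx = 0 + 0.04555 + 0.04315 + 0.05656 + 0.02228 + 0.00432 = 0.17186
R0 < 1, so the population is declining.

declining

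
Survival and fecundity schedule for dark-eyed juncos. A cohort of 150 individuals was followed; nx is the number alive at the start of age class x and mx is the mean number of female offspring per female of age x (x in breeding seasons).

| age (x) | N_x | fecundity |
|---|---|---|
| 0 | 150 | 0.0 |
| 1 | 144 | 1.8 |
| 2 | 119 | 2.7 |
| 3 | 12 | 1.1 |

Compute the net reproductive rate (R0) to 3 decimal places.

lx = nx/n0 = nx/150: 1, 0.96, 0.79333…, 0.08
lx·mx by age: 0, 1.728, 2.142…, 0.088
R0 = Σ lx·mx = 3.958… → 3.958

3.958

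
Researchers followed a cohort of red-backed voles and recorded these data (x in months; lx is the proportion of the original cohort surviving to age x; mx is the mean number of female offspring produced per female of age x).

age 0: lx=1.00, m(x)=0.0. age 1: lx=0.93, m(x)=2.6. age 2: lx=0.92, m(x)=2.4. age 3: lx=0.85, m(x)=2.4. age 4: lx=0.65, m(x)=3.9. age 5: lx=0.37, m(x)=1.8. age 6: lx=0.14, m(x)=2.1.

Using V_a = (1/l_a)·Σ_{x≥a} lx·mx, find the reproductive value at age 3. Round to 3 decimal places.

lx·mx for x ≥ 3: 2.04, 2.535, 0.666, 0.294 → sum = 5.535
V_3 = 5.535 / l_3 = 5.535 / 0.85 = 6.511765… → 6.512

6.512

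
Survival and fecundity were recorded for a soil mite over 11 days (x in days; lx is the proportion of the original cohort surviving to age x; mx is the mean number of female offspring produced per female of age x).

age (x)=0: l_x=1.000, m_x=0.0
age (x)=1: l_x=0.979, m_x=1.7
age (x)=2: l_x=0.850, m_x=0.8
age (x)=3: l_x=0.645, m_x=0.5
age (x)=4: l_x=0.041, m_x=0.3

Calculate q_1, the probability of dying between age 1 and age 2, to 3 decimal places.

0.132

q_1 = (l_1 − l_2) / l_1 = (0.979 − 0.85) / 0.979
     = 0.129 / 0.979 = 0.131767… → 0.132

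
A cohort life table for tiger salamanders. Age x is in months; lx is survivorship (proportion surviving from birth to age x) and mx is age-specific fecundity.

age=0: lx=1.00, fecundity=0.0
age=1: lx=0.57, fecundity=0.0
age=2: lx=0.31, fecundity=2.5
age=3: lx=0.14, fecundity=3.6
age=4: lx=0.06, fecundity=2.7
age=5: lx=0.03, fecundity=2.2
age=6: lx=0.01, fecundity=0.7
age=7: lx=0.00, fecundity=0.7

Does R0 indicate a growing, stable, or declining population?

growing

R0 = Σ lx·mx = 0 + 0 + 0.775 + 0.504 + 0.162 + 0.066 + 0.007 + 0 = 1.514
R0 > 1, so the population is growing.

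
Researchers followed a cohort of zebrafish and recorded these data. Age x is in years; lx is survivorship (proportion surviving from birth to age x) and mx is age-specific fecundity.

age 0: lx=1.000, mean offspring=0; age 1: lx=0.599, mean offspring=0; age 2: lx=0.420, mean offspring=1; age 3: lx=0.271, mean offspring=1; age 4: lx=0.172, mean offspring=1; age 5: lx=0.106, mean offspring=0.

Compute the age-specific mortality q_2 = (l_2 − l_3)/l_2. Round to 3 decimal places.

0.355

q_2 = (l_2 − l_3) / l_2 = (0.42 − 0.271) / 0.42
     = 0.149 / 0.42 = 0.354762… → 0.355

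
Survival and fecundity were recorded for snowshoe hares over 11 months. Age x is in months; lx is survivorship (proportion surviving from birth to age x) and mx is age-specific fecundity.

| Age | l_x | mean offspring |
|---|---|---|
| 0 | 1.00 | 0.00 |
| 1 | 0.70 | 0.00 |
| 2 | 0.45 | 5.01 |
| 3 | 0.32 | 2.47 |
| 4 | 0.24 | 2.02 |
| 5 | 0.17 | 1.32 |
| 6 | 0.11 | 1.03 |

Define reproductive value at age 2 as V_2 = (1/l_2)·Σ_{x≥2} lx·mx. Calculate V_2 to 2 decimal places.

lx·mx for x ≥ 2: 2.2545, 0.7904, 0.4848, 0.2244, 0.1133 → sum = 3.8674
V_2 = 3.8674 / l_2 = 3.8674 / 0.45 = 8.594222… → 8.59

8.59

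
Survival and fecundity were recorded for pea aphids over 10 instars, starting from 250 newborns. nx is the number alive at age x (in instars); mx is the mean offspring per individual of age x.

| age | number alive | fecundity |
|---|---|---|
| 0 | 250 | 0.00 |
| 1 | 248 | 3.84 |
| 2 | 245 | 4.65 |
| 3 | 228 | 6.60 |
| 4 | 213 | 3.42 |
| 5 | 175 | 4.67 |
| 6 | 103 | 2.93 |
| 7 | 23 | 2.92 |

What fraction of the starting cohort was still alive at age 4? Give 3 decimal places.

0.852

l_4 = n_4/n_0 = 213/250 = 0.852 → 0.852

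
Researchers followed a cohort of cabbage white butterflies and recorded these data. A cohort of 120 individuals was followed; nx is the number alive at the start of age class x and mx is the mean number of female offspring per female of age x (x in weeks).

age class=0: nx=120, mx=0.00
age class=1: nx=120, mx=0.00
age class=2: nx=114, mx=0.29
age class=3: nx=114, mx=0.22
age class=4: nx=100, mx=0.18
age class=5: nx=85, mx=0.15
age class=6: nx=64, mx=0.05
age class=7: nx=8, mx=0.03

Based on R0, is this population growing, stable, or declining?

lx = nx/n0 = nx/120: 1, 1, 0.95, 0.95, 0.83333…, 0.70833…, 0.53333…, 0.06667…
R0 = Σ lx·mx = 0 + 0 + 0.2755 + 0.209 + 0.15… + 0.10625… + 0.026667… + 0.002… = 0.769417…
R0 < 1, so the population is declining.

declining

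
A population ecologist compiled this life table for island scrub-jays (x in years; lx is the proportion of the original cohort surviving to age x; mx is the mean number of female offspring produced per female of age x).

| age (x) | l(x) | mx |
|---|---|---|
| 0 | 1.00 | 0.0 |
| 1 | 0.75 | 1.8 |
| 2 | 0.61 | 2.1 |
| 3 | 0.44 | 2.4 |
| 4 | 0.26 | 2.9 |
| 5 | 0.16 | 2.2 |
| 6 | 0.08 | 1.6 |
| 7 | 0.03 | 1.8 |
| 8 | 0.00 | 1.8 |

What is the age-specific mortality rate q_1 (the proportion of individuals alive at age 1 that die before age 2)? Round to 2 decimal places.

q_1 = (l_1 − l_2) / l_1 = (0.75 − 0.61) / 0.75
     = 0.14 / 0.75 = 0.186667… → 0.19

0.19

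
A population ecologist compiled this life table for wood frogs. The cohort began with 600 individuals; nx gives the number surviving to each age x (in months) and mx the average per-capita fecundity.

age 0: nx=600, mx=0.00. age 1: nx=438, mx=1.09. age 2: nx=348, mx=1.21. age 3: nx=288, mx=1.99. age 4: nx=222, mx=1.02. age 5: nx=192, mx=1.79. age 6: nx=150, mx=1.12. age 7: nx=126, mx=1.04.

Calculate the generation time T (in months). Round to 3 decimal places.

lx = nx/n0 = nx/600: 1, 0.73, 0.58, 0.48, 0.37, 0.32, 0.25, 0.21
lx·mx: 0, 0.7957, 0.7018, 0.9552, 0.3774, 0.5728, 0.28, 0.2184 → R0 = 3.9013
x·lx·mx: 0, 0.7957, 1.4036, 2.8656, 1.5096, 2.864, 1.68, 1.5288 → Σ = 12.6473
T = 12.6473 / 3.9013 = 3.241817… → 3.242

3.242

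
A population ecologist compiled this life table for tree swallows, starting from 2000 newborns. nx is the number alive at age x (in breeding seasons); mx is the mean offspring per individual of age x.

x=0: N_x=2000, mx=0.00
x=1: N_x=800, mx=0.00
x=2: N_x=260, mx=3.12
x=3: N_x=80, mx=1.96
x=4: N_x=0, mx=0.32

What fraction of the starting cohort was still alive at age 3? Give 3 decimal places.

l_3 = n_3/n_0 = 80/2000 = 0.04 → 0.040

0.040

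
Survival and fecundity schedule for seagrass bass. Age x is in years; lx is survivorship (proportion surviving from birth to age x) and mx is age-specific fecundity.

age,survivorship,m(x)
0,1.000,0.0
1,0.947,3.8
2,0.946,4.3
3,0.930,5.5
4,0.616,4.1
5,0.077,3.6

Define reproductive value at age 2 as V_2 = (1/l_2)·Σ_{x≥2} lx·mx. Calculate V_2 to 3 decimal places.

12.670

lx·mx for x ≥ 2: 4.0678, 5.115, 2.5256, 0.2772 → sum = 11.9856
V_2 = 11.9856 / l_2 = 11.9856 / 0.946 = 12.669767… → 12.670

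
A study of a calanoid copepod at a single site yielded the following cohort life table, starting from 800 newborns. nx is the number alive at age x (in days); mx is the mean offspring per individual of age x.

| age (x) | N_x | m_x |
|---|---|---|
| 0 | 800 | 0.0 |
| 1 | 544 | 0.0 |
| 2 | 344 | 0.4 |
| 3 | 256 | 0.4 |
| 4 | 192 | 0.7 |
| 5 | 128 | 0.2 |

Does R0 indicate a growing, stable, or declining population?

declining

lx = nx/n0 = nx/800: 1, 0.68, 0.43, 0.32, 0.24, 0.16
R0 = Σ lx·mx = 0 + 0 + 0.172 + 0.128 + 0.168 + 0.032 = 0.5
R0 < 1, so the population is declining.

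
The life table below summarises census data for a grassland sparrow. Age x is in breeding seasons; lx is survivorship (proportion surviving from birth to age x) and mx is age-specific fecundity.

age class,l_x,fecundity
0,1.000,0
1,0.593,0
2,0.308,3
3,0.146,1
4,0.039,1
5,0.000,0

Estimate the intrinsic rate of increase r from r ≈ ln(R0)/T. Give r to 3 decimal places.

R0 = Σ lx·mx = 0 + 0 + 0.924 + 0.146 + 0.039 + 0 = 1.109
Σ x·lx·mx = 2.442; T = 2.442/1.109 = 2.20198…
r ≈ ln(R0)/T = ln(1.109)/2.20198… = 0.04698… → 0.047

0.047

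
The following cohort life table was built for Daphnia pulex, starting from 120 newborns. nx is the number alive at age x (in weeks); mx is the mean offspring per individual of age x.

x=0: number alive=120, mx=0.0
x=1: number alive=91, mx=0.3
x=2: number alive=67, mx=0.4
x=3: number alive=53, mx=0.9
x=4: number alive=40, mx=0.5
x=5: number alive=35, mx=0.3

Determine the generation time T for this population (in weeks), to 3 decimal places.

2.695

lx = nx/n0 = nx/120: 1, 0.75833…, 0.55833…, 0.44167…, 0.33333…, 0.29167…
lx·mx: 0, 0.2275…, 0.223333…, 0.3975…, 0.166667…, 0.0875… → R0 = 1.1025…
x·lx·mx: 0, 0.2275…, 0.446667…, 1.1925…, 0.666667…, 0.4375… → Σ = 2.970833…
T = 2.970833… / 1.1025… = 2.694633… → 2.695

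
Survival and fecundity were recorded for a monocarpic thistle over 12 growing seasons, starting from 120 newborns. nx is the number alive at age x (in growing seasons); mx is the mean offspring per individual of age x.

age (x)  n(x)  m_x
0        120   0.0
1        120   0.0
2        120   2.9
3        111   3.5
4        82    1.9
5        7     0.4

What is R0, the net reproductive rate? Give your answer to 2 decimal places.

lx = nx/n0 = nx/120: 1, 1, 1, 0.925, 0.68333…, 0.05833…
lx·mx by age: 0, 0, 2.9, 3.2375, 1.298333…, 0.023333…
R0 = Σ lx·mx = 7.459167… → 7.46

7.46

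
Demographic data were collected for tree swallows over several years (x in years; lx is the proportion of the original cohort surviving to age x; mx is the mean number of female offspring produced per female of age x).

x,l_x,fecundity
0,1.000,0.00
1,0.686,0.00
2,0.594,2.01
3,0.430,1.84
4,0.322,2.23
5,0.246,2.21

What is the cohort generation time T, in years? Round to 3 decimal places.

3.188

lx·mx: 0, 0, 1.19394, 0.7912, 0.71806, 0.54366 → R0 = 3.24686
x·lx·mx: 0, 0, 2.38788, 2.3736, 2.87224, 2.7183 → Σ = 10.35202
T = 10.35202 / 3.24686 = 3.188317… → 3.188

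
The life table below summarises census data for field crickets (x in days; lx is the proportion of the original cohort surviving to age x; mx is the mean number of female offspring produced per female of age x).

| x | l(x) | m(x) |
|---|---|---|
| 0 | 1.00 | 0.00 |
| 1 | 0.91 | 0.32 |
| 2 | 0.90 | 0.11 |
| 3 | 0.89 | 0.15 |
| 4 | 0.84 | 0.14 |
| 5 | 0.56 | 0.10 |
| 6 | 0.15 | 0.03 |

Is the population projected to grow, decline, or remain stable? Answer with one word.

declining

R0 = Σ lx·mx = 0 + 0.2912 + 0.099 + 0.1335 + 0.1176 + 0.056 + 0.0045 = 0.7018
R0 < 1, so the population is declining.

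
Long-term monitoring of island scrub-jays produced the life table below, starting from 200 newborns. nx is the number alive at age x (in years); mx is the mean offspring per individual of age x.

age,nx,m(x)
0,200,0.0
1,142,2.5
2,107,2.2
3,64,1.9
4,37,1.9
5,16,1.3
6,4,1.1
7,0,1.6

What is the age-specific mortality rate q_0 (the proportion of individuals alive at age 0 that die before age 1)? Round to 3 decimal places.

0.290

lx = nx/n0 = nx/200: 1, 0.71, 0.535, 0.32, 0.185, 0.08, 0.02, 0
q_0 = (l_0 − l_1) / l_0 = (1 − 0.71) / 1
     = 0.29 / 1 = 0.29 → 0.290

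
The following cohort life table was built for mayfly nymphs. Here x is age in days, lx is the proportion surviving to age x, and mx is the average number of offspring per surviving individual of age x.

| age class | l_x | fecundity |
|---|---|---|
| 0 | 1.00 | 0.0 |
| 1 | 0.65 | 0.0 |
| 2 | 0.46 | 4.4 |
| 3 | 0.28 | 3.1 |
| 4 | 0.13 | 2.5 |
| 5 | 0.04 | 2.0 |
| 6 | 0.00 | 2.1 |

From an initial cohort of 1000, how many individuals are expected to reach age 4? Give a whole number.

130

Expected survivors = N0 · l_4 = 1000 × 0.13 = 130 → 130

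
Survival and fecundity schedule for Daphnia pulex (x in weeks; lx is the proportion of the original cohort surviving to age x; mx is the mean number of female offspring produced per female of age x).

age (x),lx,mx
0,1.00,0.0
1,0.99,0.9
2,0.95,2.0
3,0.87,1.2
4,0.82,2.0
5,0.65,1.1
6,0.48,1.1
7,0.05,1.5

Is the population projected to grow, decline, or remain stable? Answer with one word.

R0 = Σ lx·mx = 0 + 0.891 + 1.9 + 1.044 + 1.64 + 0.715 + 0.528 + 0.075 = 6.793
R0 > 1, so the population is growing.

growing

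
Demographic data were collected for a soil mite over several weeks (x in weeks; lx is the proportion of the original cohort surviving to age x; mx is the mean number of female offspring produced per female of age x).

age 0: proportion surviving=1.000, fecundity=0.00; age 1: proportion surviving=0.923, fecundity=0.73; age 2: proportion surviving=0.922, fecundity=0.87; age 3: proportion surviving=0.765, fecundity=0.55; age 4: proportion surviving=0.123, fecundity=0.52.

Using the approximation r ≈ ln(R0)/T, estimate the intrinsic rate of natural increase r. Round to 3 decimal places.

0.348

R0 = Σ lx·mx = 0 + 0.67379 + 0.80214 + 0.42075 + 0.06396 = 1.96064
Σ x·lx·mx = 3.79616; T = 3.79616/1.96064 = 1.93618…
r ≈ ln(R0)/T = ln(1.96064)/1.93618… = 0.34773… → 0.348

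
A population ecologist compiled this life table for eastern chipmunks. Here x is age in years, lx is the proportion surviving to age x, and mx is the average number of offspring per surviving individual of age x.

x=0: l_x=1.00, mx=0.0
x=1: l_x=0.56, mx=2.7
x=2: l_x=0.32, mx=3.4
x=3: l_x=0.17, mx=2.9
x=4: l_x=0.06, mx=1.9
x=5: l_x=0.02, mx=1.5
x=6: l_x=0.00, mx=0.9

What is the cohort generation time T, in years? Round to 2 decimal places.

1.78

lx·mx: 0, 1.512, 1.088, 0.493, 0.114, 0.03, 0 → R0 = 3.237
x·lx·mx: 0, 1.512, 2.176, 1.479, 0.456, 0.15, 0 → Σ = 5.773
T = 5.773 / 3.237 = 1.783441… → 1.78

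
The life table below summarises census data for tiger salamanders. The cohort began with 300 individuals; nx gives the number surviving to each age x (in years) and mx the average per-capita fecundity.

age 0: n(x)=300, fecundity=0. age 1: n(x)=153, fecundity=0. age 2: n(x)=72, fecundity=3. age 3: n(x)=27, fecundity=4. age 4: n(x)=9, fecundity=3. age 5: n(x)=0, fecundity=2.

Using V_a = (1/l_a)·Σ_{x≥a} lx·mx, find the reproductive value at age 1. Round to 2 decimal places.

2.29

lx = nx/n0 = nx/300: 1, 0.51, 0.24, 0.09, 0.03, 0
lx·mx for x ≥ 1: 0, 0.72, 0.36, 0.09, 0 → sum = 1.17
V_1 = 1.17 / l_1 = 1.17 / 0.51 = 2.294118… → 2.29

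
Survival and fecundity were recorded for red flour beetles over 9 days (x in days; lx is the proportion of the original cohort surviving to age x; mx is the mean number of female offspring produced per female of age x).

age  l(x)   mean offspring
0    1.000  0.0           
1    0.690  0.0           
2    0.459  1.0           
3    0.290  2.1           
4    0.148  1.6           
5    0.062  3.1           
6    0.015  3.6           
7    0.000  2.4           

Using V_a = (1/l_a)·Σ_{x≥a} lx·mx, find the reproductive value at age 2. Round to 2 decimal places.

lx·mx for x ≥ 2: 0.459, 0.609, 0.2368, 0.1922, 0.054, 0 → sum = 1.551
V_2 = 1.551 / l_2 = 1.551 / 0.459 = 3.379085… → 3.38

3.38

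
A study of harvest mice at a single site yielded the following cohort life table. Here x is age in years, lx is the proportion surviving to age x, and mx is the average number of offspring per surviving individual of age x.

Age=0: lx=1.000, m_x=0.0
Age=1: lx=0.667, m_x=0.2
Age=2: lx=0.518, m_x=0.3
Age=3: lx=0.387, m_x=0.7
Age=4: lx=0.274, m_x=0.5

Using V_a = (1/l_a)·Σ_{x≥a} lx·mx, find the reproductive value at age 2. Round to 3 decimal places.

1.087

lx·mx for x ≥ 2: 0.1554, 0.2709, 0.137 → sum = 0.5633
V_2 = 0.5633 / l_2 = 0.5633 / 0.518 = 1.087452… → 1.087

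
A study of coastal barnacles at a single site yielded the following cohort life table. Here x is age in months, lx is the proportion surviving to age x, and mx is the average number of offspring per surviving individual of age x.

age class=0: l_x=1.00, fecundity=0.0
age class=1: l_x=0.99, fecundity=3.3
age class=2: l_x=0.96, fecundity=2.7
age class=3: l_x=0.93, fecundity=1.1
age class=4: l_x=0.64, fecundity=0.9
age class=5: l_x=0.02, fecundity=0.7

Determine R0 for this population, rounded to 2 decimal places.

7.47

lx·mx by age: 0, 3.267, 2.592, 1.023, 0.576, 0.014
R0 = Σ lx·mx = 7.472 → 7.47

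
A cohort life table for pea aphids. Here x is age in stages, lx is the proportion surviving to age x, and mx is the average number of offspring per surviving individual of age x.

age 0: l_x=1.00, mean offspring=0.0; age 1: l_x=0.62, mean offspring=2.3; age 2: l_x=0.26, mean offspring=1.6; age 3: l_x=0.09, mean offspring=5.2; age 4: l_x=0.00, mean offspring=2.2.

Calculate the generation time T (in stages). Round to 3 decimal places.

1.585

lx·mx: 0, 1.426, 0.416, 0.468, 0 → R0 = 2.31
x·lx·mx: 0, 1.426, 0.832, 1.404, 0 → Σ = 3.662
T = 3.662 / 2.31 = 1.585281… → 1.585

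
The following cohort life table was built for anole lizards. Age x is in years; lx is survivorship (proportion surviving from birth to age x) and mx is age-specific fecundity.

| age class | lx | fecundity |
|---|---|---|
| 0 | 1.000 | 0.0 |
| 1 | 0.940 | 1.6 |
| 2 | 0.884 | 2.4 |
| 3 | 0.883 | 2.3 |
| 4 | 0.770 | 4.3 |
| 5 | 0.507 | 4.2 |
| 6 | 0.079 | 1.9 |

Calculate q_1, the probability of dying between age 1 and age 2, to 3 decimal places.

q_1 = (l_1 − l_2) / l_1 = (0.94 − 0.884) / 0.94
     = 0.056 / 0.94 = 0.059574… → 0.060

0.060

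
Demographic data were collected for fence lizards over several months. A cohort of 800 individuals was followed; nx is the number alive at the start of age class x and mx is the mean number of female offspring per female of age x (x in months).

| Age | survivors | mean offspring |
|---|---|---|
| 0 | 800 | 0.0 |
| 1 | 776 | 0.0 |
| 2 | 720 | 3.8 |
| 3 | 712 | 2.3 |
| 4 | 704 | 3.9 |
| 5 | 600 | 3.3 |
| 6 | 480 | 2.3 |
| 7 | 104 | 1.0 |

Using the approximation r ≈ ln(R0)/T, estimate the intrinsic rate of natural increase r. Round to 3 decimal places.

lx = nx/n0 = nx/800: 1, 0.97, 0.9, 0.89, 0.88, 0.75, 0.6, 0.13
R0 = Σ lx·mx = 0 + 0 + 3.42 + 2.047 + 3.432 + 2.475 + 1.38 + 0.13 = 12.884
Σ x·lx·mx = 48.274; T = 48.274/12.884 = 3.74682…
r ≈ ln(R0)/T = ln(12.884)/3.74682… = 0.68218… → 0.682

0.682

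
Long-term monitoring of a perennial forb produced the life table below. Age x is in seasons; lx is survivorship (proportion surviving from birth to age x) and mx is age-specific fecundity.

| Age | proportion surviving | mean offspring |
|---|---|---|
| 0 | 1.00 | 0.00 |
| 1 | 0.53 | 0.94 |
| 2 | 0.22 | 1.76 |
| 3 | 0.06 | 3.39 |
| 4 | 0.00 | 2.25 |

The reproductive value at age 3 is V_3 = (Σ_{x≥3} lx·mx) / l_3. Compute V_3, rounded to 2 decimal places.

3.39

lx·mx for x ≥ 3: 0.2034, 0 → sum = 0.2034
V_3 = 0.2034 / l_3 = 0.2034 / 0.06 = 3.39 → 3.39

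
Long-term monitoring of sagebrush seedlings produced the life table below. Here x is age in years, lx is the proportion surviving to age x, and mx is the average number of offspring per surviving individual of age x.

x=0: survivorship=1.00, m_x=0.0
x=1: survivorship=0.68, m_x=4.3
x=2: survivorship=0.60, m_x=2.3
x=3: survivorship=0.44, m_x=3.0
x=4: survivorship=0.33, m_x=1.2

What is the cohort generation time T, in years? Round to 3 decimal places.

1.865

lx·mx: 0, 2.924, 1.38, 1.32, 0.396 → R0 = 6.02
x·lx·mx: 0, 2.924, 2.76, 3.96, 1.584 → Σ = 11.228
T = 11.228 / 6.02 = 1.865116… → 1.865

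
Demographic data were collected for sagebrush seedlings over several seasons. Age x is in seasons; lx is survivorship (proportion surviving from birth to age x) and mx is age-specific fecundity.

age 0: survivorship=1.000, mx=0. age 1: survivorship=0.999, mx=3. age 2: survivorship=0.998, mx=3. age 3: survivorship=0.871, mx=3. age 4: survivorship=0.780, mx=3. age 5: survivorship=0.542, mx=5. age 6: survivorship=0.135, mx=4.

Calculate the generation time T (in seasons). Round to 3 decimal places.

3.028

lx·mx: 0, 2.997, 2.994, 2.613, 2.34, 2.71, 0.54 → R0 = 14.194
x·lx·mx: 0, 2.997, 5.988, 7.839, 9.36, 13.55, 3.24 → Σ = 42.974
T = 42.974 / 14.194 = 3.027617… → 3.028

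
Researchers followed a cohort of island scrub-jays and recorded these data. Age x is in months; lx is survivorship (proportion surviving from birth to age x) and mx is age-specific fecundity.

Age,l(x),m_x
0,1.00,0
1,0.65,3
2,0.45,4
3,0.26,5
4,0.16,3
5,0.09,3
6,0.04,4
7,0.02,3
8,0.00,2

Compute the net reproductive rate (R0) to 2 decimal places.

lx·mx by age: 0, 1.95, 1.8, 1.3, 0.48, 0.27, 0.16, 0.06, 0
R0 = Σ lx·mx = 6.02 → 6.02

6.02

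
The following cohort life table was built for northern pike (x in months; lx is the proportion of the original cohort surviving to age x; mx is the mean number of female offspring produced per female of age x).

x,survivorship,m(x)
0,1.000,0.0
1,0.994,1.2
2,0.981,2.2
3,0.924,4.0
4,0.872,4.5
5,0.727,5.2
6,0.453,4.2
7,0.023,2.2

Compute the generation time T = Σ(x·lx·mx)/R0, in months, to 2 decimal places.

lx·mx: 0, 1.1928, 2.1582, 3.696, 3.924, 3.7804, 1.9026, 0.0506 → R0 = 16.7046
x·lx·mx: 0, 1.1928, 4.3164, 11.088, 15.696, 18.902, 11.4156, 0.3542 → Σ = 62.965
T = 62.965 / 16.7046 = 3.769321… → 3.77

3.77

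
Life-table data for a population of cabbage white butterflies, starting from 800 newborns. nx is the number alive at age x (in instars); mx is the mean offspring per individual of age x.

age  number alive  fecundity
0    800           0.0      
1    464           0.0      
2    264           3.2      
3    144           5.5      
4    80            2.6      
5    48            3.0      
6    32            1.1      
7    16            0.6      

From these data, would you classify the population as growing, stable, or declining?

growing

lx = nx/n0 = nx/800: 1, 0.58, 0.33, 0.18, 0.1, 0.06, 0.04, 0.02
R0 = Σ lx·mx = 0 + 0 + 1.056 + 0.99 + 0.26 + 0.18 + 0.044 + 0.012 = 2.542
R0 > 1, so the population is growing.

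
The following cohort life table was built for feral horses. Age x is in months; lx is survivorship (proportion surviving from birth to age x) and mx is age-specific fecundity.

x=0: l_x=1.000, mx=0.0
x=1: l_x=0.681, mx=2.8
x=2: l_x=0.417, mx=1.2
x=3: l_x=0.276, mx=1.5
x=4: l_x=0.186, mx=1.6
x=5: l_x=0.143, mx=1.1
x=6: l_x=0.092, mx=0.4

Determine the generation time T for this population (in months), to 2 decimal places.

1.92

lx·mx: 0, 1.9068, 0.5004, 0.414, 0.2976, 0.1573, 0.0368 → R0 = 3.3129
x·lx·mx: 0, 1.9068, 1.0008, 1.242, 1.1904, 0.7865, 0.2208 → Σ = 6.3473
T = 6.3473 / 3.3129 = 1.915935… → 1.92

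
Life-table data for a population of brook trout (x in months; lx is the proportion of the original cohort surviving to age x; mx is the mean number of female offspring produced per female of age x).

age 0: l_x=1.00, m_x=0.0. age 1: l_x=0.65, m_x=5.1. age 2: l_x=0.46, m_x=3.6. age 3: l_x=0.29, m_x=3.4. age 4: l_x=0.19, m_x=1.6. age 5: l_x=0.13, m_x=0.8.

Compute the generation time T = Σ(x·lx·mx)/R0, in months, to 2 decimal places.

1.78

lx·mx: 0, 3.315, 1.656, 0.986, 0.304, 0.104 → R0 = 6.365
x·lx·mx: 0, 3.315, 3.312, 2.958, 1.216, 0.52 → Σ = 11.321
T = 11.321 / 6.365 = 1.778633… → 1.78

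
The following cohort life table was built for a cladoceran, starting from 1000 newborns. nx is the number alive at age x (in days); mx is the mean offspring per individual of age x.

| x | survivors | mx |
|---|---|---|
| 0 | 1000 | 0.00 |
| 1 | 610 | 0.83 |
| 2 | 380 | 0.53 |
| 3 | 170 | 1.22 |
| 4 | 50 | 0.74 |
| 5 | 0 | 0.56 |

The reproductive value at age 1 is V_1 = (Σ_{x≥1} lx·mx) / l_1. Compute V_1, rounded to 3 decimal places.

lx = nx/n0 = nx/1000: 1, 0.61, 0.38, 0.17, 0.05, 0
lx·mx for x ≥ 1: 0.5063, 0.2014, 0.2074, 0.037, 0 → sum = 0.9521
V_1 = 0.9521 / l_1 = 0.9521 / 0.61 = 1.56082… → 1.561

1.561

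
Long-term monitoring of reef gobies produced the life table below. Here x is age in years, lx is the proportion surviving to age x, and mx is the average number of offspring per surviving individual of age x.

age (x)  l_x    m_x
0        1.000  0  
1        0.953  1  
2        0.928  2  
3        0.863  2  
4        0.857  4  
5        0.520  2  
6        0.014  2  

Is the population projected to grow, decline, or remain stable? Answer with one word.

R0 = Σ lx·mx = 0 + 0.953 + 1.856 + 1.726 + 3.428 + 1.04 + 0.028 = 9.031
R0 > 1, so the population is growing.

growing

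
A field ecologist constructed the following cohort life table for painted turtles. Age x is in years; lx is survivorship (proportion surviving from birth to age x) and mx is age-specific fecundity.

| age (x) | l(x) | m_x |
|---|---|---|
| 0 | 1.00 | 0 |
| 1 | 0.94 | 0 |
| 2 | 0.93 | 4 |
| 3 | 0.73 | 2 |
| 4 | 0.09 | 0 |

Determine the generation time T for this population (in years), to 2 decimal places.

2.28

lx·mx: 0, 0, 3.72, 1.46, 0 → R0 = 5.18
x·lx·mx: 0, 0, 7.44, 4.38, 0 → Σ = 11.82
T = 11.82 / 5.18 = 2.281853… → 2.28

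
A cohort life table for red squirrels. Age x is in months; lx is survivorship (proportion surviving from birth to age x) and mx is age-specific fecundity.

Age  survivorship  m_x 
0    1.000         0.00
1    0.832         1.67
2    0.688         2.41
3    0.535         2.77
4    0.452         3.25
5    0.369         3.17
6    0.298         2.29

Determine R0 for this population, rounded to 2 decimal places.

7.85

lx·mx by age: 0, 1.38944, 1.65808, 1.48195, 1.469, 1.16973, 0.68242
R0 = Σ lx·mx = 7.85062 → 7.85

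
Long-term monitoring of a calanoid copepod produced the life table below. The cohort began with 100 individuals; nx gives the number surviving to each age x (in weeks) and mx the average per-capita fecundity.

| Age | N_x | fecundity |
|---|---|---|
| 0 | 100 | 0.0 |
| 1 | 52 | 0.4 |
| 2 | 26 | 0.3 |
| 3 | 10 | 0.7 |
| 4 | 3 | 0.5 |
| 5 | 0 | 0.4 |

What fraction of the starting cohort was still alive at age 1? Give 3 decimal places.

l_1 = n_1/n_0 = 52/100 = 0.52 → 0.520

0.520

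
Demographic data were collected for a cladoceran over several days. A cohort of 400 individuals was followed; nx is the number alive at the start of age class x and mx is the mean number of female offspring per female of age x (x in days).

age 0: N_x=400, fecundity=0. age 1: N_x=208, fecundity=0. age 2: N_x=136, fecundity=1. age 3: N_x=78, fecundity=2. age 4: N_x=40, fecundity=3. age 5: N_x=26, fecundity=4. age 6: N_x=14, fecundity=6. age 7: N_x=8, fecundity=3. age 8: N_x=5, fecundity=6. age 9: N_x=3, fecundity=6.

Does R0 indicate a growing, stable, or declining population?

growing

lx = nx/n0 = nx/400: 1, 0.52, 0.34, 0.195, 0.1, 0.065, 0.035, 0.02, 0.0125, 0.0075
R0 = Σ lx·mx = 0 + 0 + 0.34 + 0.39 + 0.3 + 0.26 + 0.21 + 0.06 + 0.075 + 0.045 = 1.68
R0 > 1, so the population is growing.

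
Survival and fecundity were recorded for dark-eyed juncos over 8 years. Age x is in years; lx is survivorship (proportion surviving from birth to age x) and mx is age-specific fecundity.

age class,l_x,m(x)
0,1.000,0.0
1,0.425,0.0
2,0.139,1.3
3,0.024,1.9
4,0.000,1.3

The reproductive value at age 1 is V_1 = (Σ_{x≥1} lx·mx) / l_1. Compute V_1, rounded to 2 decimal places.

0.53

lx·mx for x ≥ 1: 0, 0.1807, 0.0456, 0 → sum = 0.2263
V_1 = 0.2263 / l_1 = 0.2263 / 0.425 = 0.532471… → 0.53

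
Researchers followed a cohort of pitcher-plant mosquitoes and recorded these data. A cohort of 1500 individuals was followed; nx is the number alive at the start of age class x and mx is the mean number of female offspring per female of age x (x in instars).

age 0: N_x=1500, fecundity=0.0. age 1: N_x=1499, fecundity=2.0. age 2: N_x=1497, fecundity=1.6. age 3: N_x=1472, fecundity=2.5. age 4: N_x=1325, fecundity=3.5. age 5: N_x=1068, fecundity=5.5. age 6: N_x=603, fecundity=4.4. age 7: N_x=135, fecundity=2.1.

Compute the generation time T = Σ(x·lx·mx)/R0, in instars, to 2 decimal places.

lx = nx/n0 = nx/1500: 1, 0.99933…, 0.998, 0.98133…, 0.88333…, 0.712, 0.402, 0.09
lx·mx: 0, 1.998667…, 1.5968, 2.453333…, 3.091667…, 3.916, 1.7688, 0.189 → R0 = 15.014267…
x·lx·mx: 0, 1.998667…, 3.1936, 7.36…, 12.366667…, 19.58, 10.6128, 1.323 → Σ = 56.434733…
T = 56.434733… / 15.014267… = 3.758741… → 3.76

3.76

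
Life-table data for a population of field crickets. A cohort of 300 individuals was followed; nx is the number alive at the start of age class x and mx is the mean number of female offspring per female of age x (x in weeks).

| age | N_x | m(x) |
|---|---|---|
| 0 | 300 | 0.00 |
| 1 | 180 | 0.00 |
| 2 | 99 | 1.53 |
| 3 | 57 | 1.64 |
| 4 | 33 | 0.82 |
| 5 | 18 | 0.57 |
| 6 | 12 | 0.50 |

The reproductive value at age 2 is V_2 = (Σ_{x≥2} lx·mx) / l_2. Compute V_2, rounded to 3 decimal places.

2.912

lx = nx/n0 = nx/300: 1, 0.6, 0.33, 0.19, 0.11, 0.06, 0.04
lx·mx for x ≥ 2: 0.5049, 0.3116, 0.0902, 0.0342, 0.02 → sum = 0.9609
V_2 = 0.9609 / l_2 = 0.9609 / 0.33 = 2.911818… → 2.912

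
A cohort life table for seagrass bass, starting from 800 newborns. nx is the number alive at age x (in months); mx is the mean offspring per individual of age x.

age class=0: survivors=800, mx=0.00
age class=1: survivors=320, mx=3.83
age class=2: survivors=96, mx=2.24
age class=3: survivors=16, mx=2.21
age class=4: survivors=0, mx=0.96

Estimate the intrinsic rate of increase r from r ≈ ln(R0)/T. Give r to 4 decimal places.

0.5131

lx = nx/n0 = nx/800: 1, 0.4, 0.12, 0.02, 0
R0 = Σ lx·mx = 0 + 1.532 + 0.2688 + 0.0442 + 0 = 1.845
Σ x·lx·mx = 2.2022; T = 2.2022/1.845 = 1.1936…
r ≈ ln(R0)/T = ln(1.845)/1.1936… = 0.513134… → 0.5131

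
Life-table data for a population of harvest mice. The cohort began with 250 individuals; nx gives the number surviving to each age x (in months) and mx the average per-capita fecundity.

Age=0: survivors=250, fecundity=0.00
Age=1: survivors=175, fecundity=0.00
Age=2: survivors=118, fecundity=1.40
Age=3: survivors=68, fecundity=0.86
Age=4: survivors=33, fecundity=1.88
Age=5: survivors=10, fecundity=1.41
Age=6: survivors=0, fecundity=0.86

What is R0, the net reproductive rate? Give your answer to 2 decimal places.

lx = nx/n0 = nx/250: 1, 0.7, 0.472, 0.272, 0.132, 0.04, 0
lx·mx by age: 0, 0, 0.6608, 0.23392, 0.24816, 0.0564, 0
R0 = Σ lx·mx = 1.19928 → 1.20

1.20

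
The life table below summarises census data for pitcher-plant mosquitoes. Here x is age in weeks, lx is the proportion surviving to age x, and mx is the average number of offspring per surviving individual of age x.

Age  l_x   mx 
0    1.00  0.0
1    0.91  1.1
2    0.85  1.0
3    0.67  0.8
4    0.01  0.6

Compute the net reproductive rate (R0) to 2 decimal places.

lx·mx by age: 0, 1.001, 0.85, 0.536, 0.006
R0 = Σ lx·mx = 2.393 → 2.39

2.39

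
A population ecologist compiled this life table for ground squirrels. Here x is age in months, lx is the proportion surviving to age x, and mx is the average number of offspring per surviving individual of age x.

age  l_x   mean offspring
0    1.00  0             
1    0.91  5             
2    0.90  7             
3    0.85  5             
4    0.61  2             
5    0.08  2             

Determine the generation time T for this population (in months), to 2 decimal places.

2.16

lx·mx: 0, 4.55, 6.3, 4.25, 1.22, 0.16 → R0 = 16.48
x·lx·mx: 0, 4.55, 12.6, 12.75, 4.88, 0.8 → Σ = 35.58
T = 35.58 / 16.48 = 2.158981… → 2.16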